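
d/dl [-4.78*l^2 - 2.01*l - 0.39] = -9.56*l - 2.01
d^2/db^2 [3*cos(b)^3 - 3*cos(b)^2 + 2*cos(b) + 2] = -17*cos(b)/4 + 6*cos(2*b) - 27*cos(3*b)/4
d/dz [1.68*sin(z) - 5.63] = 1.68*cos(z)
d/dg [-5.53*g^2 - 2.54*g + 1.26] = -11.06*g - 2.54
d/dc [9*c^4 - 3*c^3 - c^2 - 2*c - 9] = 36*c^3 - 9*c^2 - 2*c - 2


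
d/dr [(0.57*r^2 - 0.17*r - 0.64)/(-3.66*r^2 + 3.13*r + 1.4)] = (1.1619*r^2 - 3.0888*r + 1.7652)/(13.3956*r^4 - 22.9116*r^3 - 0.4511*r^2 + 8.764*r + 1.96)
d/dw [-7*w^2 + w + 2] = 1 - 14*w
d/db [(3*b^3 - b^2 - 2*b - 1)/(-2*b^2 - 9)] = (-6*b^4 - 85*b^2 + 14*b + 18)/(4*b^4 + 36*b^2 + 81)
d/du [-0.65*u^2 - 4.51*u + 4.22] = -1.3*u - 4.51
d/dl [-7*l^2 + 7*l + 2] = 7 - 14*l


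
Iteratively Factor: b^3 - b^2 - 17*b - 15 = (b - 5)*(b^2 + 4*b + 3) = (b - 5)*(b + 3)*(b + 1)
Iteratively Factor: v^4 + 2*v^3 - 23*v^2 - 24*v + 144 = (v - 3)*(v^3 + 5*v^2 - 8*v - 48) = (v - 3)*(v + 4)*(v^2 + v - 12) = (v - 3)*(v + 4)^2*(v - 3)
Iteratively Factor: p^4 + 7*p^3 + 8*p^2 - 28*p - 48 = (p + 2)*(p^3 + 5*p^2 - 2*p - 24) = (p + 2)*(p + 4)*(p^2 + p - 6) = (p + 2)*(p + 3)*(p + 4)*(p - 2)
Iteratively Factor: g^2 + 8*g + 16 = (g + 4)*(g + 4)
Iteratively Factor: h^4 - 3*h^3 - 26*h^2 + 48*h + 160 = (h + 2)*(h^3 - 5*h^2 - 16*h + 80) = (h - 4)*(h + 2)*(h^2 - h - 20) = (h - 4)*(h + 2)*(h + 4)*(h - 5)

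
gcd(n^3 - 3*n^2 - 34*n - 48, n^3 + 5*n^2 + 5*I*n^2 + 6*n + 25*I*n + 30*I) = n^2 + 5*n + 6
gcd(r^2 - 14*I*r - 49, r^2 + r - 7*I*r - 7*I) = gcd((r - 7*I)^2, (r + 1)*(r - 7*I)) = r - 7*I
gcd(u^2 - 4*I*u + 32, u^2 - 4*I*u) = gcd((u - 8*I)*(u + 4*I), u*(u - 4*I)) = 1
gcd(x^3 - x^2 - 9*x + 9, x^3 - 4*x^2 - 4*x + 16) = 1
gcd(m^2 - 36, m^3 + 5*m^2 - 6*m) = m + 6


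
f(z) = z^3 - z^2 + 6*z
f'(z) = 3*z^2 - 2*z + 6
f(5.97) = 212.96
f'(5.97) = 100.98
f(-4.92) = -172.82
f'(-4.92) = 88.46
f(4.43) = 93.89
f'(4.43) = 56.01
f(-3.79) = -91.54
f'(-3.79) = 56.67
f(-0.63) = -4.43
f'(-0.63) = 8.45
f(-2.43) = -34.83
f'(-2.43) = 28.57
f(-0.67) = -4.77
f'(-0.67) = 8.69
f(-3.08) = -57.18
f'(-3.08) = 40.62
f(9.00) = 702.00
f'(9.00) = 231.00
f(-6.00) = -288.00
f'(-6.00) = 126.00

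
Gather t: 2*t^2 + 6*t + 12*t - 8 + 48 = 2*t^2 + 18*t + 40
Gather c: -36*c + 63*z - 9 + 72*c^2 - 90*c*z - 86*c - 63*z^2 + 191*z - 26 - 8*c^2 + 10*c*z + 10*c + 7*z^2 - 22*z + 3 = 64*c^2 + c*(-80*z - 112) - 56*z^2 + 232*z - 32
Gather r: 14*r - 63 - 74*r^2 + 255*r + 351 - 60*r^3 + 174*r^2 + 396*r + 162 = -60*r^3 + 100*r^2 + 665*r + 450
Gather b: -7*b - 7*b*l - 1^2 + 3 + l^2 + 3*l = b*(-7*l - 7) + l^2 + 3*l + 2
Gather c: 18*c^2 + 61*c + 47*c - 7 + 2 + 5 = 18*c^2 + 108*c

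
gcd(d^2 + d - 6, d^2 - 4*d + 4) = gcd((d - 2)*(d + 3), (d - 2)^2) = d - 2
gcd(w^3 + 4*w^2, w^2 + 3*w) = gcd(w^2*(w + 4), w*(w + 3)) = w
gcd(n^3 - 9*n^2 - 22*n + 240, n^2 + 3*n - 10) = n + 5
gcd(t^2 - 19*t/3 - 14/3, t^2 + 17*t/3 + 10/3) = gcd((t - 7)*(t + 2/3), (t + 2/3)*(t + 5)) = t + 2/3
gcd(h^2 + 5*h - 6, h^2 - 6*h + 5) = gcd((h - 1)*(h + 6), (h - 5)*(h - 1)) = h - 1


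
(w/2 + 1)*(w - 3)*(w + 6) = w^3/2 + 5*w^2/2 - 6*w - 18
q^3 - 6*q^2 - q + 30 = (q - 5)*(q - 3)*(q + 2)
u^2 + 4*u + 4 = (u + 2)^2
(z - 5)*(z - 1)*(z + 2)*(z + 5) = z^4 + z^3 - 27*z^2 - 25*z + 50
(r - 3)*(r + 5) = r^2 + 2*r - 15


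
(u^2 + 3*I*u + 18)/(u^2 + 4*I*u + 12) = (u - 3*I)/(u - 2*I)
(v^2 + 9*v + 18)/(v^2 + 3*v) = (v + 6)/v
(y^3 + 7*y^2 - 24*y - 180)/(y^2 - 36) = (y^2 + y - 30)/(y - 6)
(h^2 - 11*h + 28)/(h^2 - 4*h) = (h - 7)/h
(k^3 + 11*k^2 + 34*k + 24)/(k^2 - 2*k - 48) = (k^2 + 5*k + 4)/(k - 8)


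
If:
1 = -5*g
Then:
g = -1/5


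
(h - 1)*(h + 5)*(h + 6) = h^3 + 10*h^2 + 19*h - 30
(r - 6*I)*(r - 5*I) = r^2 - 11*I*r - 30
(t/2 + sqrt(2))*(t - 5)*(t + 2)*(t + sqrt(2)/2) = t^4/2 - 3*t^3/2 + 5*sqrt(2)*t^3/4 - 15*sqrt(2)*t^2/4 - 4*t^2 - 25*sqrt(2)*t/2 - 3*t - 10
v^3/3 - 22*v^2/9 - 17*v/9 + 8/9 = (v/3 + 1/3)*(v - 8)*(v - 1/3)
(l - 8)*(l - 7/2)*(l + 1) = l^3 - 21*l^2/2 + 33*l/2 + 28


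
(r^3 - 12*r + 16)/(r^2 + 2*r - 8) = r - 2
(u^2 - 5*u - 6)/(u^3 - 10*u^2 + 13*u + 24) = (u - 6)/(u^2 - 11*u + 24)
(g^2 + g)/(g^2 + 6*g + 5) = g/(g + 5)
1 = 1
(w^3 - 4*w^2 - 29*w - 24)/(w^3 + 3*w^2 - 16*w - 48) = (w^2 - 7*w - 8)/(w^2 - 16)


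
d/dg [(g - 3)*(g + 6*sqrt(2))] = 2*g - 3 + 6*sqrt(2)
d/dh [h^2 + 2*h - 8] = 2*h + 2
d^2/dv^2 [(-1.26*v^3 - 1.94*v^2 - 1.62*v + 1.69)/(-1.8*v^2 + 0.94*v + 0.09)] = (7.105427357601e-15*v^5 + 19.697472*v^3 - 30.328344*v^2 + 18.792756*v - 3.776804)/(5.832*v^6 - 9.1368*v^5 + 3.89664*v^4 + 0.0830960000000003*v^3 - 0.194832*v^2 - 0.022842*v - 0.000729)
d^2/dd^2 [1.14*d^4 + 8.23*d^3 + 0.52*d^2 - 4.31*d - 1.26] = 13.68*d^2 + 49.38*d + 1.04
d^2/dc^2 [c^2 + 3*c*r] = 2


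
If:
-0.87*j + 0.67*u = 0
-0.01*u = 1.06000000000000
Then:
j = -81.63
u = -106.00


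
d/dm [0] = 0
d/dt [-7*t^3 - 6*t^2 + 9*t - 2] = -21*t^2 - 12*t + 9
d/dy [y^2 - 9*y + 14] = 2*y - 9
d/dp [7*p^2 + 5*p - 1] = 14*p + 5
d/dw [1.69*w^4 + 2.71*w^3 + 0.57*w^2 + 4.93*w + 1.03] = 6.76*w^3 + 8.13*w^2 + 1.14*w + 4.93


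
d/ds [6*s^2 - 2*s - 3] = 12*s - 2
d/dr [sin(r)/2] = cos(r)/2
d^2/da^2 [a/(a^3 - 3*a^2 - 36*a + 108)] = 6*(3*a*(-a^2 + 2*a + 12)^2 + (-a^2 - a*(a - 1) + 2*a + 12)*(a^3 - 3*a^2 - 36*a + 108))/(a^3 - 3*a^2 - 36*a + 108)^3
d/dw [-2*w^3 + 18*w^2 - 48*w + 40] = -6*w^2 + 36*w - 48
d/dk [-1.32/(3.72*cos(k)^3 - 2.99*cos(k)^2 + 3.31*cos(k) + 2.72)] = (-14.7312*cos(k)^2 + 7.8936*cos(k) - 4.3692)*sin(k)/(3.72*cos(k)^3 - 2.99*cos(k)^2 + 3.31*cos(k) + 2.72)^2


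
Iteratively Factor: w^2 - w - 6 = (w + 2)*(w - 3)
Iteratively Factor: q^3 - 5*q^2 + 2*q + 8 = (q + 1)*(q^2 - 6*q + 8) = (q - 2)*(q + 1)*(q - 4)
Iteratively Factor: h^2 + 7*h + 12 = (h + 3)*(h + 4)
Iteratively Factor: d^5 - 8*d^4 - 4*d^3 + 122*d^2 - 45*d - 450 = (d - 5)*(d^4 - 3*d^3 - 19*d^2 + 27*d + 90) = (d - 5)*(d - 3)*(d^3 - 19*d - 30) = (d - 5)^2*(d - 3)*(d^2 + 5*d + 6) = (d - 5)^2*(d - 3)*(d + 3)*(d + 2)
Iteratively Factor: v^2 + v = (v + 1)*(v)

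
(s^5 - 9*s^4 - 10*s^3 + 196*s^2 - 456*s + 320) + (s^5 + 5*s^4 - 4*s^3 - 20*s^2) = 2*s^5 - 4*s^4 - 14*s^3 + 176*s^2 - 456*s + 320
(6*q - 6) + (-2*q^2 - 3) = -2*q^2 + 6*q - 9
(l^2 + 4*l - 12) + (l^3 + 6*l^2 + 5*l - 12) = l^3 + 7*l^2 + 9*l - 24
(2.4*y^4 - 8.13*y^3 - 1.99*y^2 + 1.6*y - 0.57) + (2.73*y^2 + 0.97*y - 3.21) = 2.4*y^4 - 8.13*y^3 + 0.74*y^2 + 2.57*y - 3.78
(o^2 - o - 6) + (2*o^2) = 3*o^2 - o - 6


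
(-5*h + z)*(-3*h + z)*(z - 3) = 15*h^2*z - 45*h^2 - 8*h*z^2 + 24*h*z + z^3 - 3*z^2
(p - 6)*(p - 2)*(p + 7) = p^3 - p^2 - 44*p + 84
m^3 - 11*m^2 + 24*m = m*(m - 8)*(m - 3)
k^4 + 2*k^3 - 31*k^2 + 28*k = k*(k - 4)*(k - 1)*(k + 7)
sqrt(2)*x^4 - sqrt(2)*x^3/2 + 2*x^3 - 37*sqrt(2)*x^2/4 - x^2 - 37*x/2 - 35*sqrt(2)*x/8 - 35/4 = (x - 7/2)*(x + 5/2)*(x + sqrt(2))*(sqrt(2)*x + sqrt(2)/2)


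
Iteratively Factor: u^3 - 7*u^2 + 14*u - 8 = (u - 1)*(u^2 - 6*u + 8) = (u - 4)*(u - 1)*(u - 2)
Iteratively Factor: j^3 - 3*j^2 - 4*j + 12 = (j - 2)*(j^2 - j - 6) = (j - 3)*(j - 2)*(j + 2)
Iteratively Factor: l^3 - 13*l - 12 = (l + 1)*(l^2 - l - 12) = (l - 4)*(l + 1)*(l + 3)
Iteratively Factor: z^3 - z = (z - 1)*(z^2 + z) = (z - 1)*(z + 1)*(z)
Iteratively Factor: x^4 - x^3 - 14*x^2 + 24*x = (x)*(x^3 - x^2 - 14*x + 24) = x*(x - 3)*(x^2 + 2*x - 8) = x*(x - 3)*(x - 2)*(x + 4)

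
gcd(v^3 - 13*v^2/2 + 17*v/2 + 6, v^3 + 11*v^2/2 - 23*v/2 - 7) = v + 1/2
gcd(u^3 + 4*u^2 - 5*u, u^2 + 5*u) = u^2 + 5*u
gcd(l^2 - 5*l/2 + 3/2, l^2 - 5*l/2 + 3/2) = l^2 - 5*l/2 + 3/2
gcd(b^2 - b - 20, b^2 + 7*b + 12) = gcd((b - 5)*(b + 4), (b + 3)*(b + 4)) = b + 4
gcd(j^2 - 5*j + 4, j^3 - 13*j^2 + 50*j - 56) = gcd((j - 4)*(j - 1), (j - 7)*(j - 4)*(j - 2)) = j - 4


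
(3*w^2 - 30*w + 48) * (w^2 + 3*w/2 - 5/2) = 3*w^4 - 51*w^3/2 - 9*w^2/2 + 147*w - 120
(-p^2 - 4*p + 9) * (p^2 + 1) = -p^4 - 4*p^3 + 8*p^2 - 4*p + 9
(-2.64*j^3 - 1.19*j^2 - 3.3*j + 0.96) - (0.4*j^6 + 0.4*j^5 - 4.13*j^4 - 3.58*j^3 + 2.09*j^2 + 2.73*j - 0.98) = -0.4*j^6 - 0.4*j^5 + 4.13*j^4 + 0.94*j^3 - 3.28*j^2 - 6.03*j + 1.94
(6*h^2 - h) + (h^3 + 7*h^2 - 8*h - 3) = h^3 + 13*h^2 - 9*h - 3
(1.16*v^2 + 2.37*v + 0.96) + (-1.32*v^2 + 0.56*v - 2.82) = -0.16*v^2 + 2.93*v - 1.86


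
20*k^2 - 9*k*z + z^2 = (-5*k + z)*(-4*k + z)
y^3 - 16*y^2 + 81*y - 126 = (y - 7)*(y - 6)*(y - 3)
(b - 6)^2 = b^2 - 12*b + 36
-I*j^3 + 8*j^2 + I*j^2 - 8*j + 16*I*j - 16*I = (j + 4*I)^2*(-I*j + I)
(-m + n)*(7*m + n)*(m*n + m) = -7*m^3*n - 7*m^3 + 6*m^2*n^2 + 6*m^2*n + m*n^3 + m*n^2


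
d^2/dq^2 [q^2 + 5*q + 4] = 2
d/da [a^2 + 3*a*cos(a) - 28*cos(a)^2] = -3*a*sin(a) + 2*a + 28*sin(2*a) + 3*cos(a)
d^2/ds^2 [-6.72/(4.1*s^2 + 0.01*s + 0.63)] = (225.9264*s^2 + 0.55104*s - 6.72*(8.2*s + 0.01)*(16.4*s + 0.02) + 34.71552)/(4.1*s^2 + 0.01*s + 0.63)^3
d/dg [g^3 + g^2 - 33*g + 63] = 3*g^2 + 2*g - 33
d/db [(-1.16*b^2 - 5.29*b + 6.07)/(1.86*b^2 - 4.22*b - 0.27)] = (14.7346*b^2 - 21.954*b + 27.0437)/(3.4596*b^4 - 15.6984*b^3 + 16.804*b^2 + 2.2788*b + 0.0729)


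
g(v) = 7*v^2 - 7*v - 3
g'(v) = 14*v - 7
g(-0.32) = -0.04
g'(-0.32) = -11.48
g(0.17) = -3.99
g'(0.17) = -4.62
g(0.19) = -4.08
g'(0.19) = -4.34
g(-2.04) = 40.41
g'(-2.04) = -35.56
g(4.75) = 121.69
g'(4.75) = 59.50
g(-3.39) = 101.17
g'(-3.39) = -54.46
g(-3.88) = 129.54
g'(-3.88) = -61.32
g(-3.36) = 99.55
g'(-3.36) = -54.04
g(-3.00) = 81.00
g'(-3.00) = -49.00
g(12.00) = 921.00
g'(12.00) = 161.00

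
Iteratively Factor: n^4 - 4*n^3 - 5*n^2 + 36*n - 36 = (n - 2)*(n^3 - 2*n^2 - 9*n + 18) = (n - 2)^2*(n^2 - 9) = (n - 3)*(n - 2)^2*(n + 3)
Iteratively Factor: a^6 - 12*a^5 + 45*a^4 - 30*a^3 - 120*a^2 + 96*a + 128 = (a - 4)*(a^5 - 8*a^4 + 13*a^3 + 22*a^2 - 32*a - 32) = (a - 4)^2*(a^4 - 4*a^3 - 3*a^2 + 10*a + 8) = (a - 4)^2*(a - 2)*(a^3 - 2*a^2 - 7*a - 4) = (a - 4)^3*(a - 2)*(a^2 + 2*a + 1) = (a - 4)^3*(a - 2)*(a + 1)*(a + 1)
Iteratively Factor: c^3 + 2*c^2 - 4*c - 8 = (c - 2)*(c^2 + 4*c + 4) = (c - 2)*(c + 2)*(c + 2)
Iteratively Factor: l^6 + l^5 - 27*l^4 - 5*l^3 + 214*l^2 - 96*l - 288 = (l - 2)*(l^5 + 3*l^4 - 21*l^3 - 47*l^2 + 120*l + 144) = (l - 3)*(l - 2)*(l^4 + 6*l^3 - 3*l^2 - 56*l - 48) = (l - 3)*(l - 2)*(l + 4)*(l^3 + 2*l^2 - 11*l - 12) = (l - 3)^2*(l - 2)*(l + 4)*(l^2 + 5*l + 4) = (l - 3)^2*(l - 2)*(l + 1)*(l + 4)*(l + 4)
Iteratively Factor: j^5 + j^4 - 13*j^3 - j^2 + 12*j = (j - 3)*(j^4 + 4*j^3 - j^2 - 4*j) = (j - 3)*(j - 1)*(j^3 + 5*j^2 + 4*j) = (j - 3)*(j - 1)*(j + 4)*(j^2 + j) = j*(j - 3)*(j - 1)*(j + 4)*(j + 1)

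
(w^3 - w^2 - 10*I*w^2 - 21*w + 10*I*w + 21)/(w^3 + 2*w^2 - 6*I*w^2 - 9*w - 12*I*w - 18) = (w^2 - w*(1 + 7*I) + 7*I)/(w^2 + w*(2 - 3*I) - 6*I)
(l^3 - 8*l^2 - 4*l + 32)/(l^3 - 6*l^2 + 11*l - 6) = (l^2 - 6*l - 16)/(l^2 - 4*l + 3)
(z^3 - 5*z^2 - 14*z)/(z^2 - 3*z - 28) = z*(z + 2)/(z + 4)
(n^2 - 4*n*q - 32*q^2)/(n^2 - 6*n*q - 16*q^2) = (n + 4*q)/(n + 2*q)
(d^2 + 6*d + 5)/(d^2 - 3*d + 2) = (d^2 + 6*d + 5)/(d^2 - 3*d + 2)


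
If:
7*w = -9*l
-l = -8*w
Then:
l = 0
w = 0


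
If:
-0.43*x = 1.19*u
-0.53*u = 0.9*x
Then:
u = 0.00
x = 0.00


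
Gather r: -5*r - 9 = -5*r - 9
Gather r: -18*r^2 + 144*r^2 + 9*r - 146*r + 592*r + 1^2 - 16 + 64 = 126*r^2 + 455*r + 49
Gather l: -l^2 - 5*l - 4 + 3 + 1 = -l^2 - 5*l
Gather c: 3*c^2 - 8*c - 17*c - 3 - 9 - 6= 3*c^2 - 25*c - 18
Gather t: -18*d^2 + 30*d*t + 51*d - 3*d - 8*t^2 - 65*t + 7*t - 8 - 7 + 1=-18*d^2 + 48*d - 8*t^2 + t*(30*d - 58) - 14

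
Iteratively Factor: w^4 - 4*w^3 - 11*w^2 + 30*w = (w - 2)*(w^3 - 2*w^2 - 15*w) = w*(w - 2)*(w^2 - 2*w - 15) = w*(w - 5)*(w - 2)*(w + 3)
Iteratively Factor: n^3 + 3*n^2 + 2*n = (n)*(n^2 + 3*n + 2) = n*(n + 2)*(n + 1)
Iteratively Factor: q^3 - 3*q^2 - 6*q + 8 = (q - 1)*(q^2 - 2*q - 8) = (q - 1)*(q + 2)*(q - 4)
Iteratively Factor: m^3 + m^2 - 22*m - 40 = (m + 4)*(m^2 - 3*m - 10) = (m - 5)*(m + 4)*(m + 2)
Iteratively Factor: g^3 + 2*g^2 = (g)*(g^2 + 2*g) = g*(g + 2)*(g)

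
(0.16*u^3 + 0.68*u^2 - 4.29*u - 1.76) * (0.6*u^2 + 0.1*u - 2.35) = 0.096*u^5 + 0.424*u^4 - 2.882*u^3 - 3.083*u^2 + 9.9055*u + 4.136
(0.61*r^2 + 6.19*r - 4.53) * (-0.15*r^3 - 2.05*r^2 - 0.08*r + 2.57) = -0.0915*r^5 - 2.179*r^4 - 12.0588*r^3 + 10.359*r^2 + 16.2707*r - 11.6421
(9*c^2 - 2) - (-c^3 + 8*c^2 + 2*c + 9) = c^3 + c^2 - 2*c - 11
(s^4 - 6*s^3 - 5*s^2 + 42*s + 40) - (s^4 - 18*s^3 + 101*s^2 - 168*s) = 12*s^3 - 106*s^2 + 210*s + 40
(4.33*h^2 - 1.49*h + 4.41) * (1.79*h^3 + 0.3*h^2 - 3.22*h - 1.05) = 7.7507*h^5 - 1.3681*h^4 - 6.4957*h^3 + 1.5743*h^2 - 12.6357*h - 4.6305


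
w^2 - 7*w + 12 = (w - 4)*(w - 3)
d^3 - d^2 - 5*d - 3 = (d - 3)*(d + 1)^2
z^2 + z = z*(z + 1)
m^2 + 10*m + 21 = (m + 3)*(m + 7)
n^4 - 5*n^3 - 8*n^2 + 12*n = n*(n - 6)*(n - 1)*(n + 2)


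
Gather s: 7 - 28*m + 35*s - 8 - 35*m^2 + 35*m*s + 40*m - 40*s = -35*m^2 + 12*m + s*(35*m - 5) - 1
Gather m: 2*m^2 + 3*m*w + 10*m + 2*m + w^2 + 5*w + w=2*m^2 + m*(3*w + 12) + w^2 + 6*w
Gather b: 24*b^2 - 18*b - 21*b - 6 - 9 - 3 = 24*b^2 - 39*b - 18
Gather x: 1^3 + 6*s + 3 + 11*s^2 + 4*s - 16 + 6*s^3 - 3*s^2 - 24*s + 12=6*s^3 + 8*s^2 - 14*s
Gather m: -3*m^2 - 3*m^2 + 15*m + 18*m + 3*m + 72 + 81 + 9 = -6*m^2 + 36*m + 162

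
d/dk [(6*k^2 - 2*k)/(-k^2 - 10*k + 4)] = 2*(-31*k^2 + 24*k - 4)/(k^4 + 20*k^3 + 92*k^2 - 80*k + 16)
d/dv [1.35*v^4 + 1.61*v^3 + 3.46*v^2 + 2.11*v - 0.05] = 5.4*v^3 + 4.83*v^2 + 6.92*v + 2.11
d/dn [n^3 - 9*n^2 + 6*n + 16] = 3*n^2 - 18*n + 6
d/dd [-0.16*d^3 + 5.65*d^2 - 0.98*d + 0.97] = -0.48*d^2 + 11.3*d - 0.98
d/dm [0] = 0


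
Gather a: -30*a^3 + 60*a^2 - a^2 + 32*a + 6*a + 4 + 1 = -30*a^3 + 59*a^2 + 38*a + 5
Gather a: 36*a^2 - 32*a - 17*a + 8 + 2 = 36*a^2 - 49*a + 10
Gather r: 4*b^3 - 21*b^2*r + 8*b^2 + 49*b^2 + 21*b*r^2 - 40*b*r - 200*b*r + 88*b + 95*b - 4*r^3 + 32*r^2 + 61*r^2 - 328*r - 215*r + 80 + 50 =4*b^3 + 57*b^2 + 183*b - 4*r^3 + r^2*(21*b + 93) + r*(-21*b^2 - 240*b - 543) + 130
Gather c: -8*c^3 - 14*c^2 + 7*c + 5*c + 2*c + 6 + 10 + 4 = -8*c^3 - 14*c^2 + 14*c + 20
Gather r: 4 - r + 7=11 - r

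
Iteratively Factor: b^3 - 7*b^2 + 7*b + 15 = (b - 5)*(b^2 - 2*b - 3) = (b - 5)*(b + 1)*(b - 3)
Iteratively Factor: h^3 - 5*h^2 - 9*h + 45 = (h + 3)*(h^2 - 8*h + 15) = (h - 3)*(h + 3)*(h - 5)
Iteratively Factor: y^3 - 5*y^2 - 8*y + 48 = (y - 4)*(y^2 - y - 12) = (y - 4)^2*(y + 3)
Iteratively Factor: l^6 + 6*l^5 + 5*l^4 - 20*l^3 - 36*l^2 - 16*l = (l + 1)*(l^5 + 5*l^4 - 20*l^2 - 16*l) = (l + 1)*(l + 4)*(l^4 + l^3 - 4*l^2 - 4*l) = (l + 1)^2*(l + 4)*(l^3 - 4*l) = (l + 1)^2*(l + 2)*(l + 4)*(l^2 - 2*l) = l*(l + 1)^2*(l + 2)*(l + 4)*(l - 2)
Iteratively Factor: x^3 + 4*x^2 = (x)*(x^2 + 4*x) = x^2*(x + 4)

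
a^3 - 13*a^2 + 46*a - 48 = (a - 8)*(a - 3)*(a - 2)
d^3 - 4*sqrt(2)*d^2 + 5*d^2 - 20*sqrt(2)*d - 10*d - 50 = (d + 5)*(d - 5*sqrt(2))*(d + sqrt(2))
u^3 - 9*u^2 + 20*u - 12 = (u - 6)*(u - 2)*(u - 1)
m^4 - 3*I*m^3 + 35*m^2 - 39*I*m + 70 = (m - 7*I)*(m - 2*I)*(m + I)*(m + 5*I)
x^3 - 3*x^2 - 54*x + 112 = (x - 8)*(x - 2)*(x + 7)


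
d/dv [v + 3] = 1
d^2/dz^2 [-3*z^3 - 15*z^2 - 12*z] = -18*z - 30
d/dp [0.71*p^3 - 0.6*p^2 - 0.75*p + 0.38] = 2.13*p^2 - 1.2*p - 0.75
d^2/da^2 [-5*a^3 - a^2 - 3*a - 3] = -30*a - 2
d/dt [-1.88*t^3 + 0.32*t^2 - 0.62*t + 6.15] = -5.64*t^2 + 0.64*t - 0.62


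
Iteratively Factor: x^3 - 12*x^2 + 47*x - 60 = (x - 4)*(x^2 - 8*x + 15) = (x - 5)*(x - 4)*(x - 3)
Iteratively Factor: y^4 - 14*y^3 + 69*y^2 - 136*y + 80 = (y - 4)*(y^3 - 10*y^2 + 29*y - 20) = (y - 5)*(y - 4)*(y^2 - 5*y + 4) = (y - 5)*(y - 4)*(y - 1)*(y - 4)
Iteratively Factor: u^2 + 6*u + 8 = (u + 4)*(u + 2)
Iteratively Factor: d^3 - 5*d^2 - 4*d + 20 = (d + 2)*(d^2 - 7*d + 10) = (d - 2)*(d + 2)*(d - 5)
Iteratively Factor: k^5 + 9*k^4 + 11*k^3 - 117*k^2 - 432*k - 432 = (k + 3)*(k^4 + 6*k^3 - 7*k^2 - 96*k - 144) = (k - 4)*(k + 3)*(k^3 + 10*k^2 + 33*k + 36) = (k - 4)*(k + 3)^2*(k^2 + 7*k + 12) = (k - 4)*(k + 3)^3*(k + 4)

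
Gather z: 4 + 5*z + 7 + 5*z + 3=10*z + 14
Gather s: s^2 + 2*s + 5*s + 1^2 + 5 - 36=s^2 + 7*s - 30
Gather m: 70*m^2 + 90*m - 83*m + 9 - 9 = 70*m^2 + 7*m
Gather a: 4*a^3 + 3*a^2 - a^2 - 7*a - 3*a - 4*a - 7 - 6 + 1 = 4*a^3 + 2*a^2 - 14*a - 12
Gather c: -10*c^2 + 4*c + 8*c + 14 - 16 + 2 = -10*c^2 + 12*c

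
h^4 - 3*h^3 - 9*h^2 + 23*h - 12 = (h - 4)*(h - 1)^2*(h + 3)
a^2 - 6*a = a*(a - 6)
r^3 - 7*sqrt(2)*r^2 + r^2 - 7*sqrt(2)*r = r*(r + 1)*(r - 7*sqrt(2))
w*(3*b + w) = 3*b*w + w^2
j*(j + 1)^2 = j^3 + 2*j^2 + j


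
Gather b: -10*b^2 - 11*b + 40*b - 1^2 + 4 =-10*b^2 + 29*b + 3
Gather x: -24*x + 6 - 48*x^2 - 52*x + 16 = -48*x^2 - 76*x + 22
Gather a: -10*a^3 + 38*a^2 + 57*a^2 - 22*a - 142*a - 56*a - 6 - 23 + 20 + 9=-10*a^3 + 95*a^2 - 220*a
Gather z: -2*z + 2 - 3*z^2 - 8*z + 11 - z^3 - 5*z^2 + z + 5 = -z^3 - 8*z^2 - 9*z + 18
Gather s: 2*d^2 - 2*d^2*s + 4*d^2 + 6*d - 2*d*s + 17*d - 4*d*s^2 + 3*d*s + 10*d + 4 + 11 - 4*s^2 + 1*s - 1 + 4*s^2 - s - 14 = 6*d^2 - 4*d*s^2 + 33*d + s*(-2*d^2 + d)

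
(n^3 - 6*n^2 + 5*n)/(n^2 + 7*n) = (n^2 - 6*n + 5)/(n + 7)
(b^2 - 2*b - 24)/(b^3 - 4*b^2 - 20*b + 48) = 1/(b - 2)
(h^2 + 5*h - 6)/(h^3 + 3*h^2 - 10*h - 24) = (h^2 + 5*h - 6)/(h^3 + 3*h^2 - 10*h - 24)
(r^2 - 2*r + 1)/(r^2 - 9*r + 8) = (r - 1)/(r - 8)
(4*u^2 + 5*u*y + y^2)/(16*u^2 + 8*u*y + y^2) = (u + y)/(4*u + y)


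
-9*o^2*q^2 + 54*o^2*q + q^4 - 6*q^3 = q*(-3*o + q)*(3*o + q)*(q - 6)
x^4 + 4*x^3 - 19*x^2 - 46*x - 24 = (x - 4)*(x + 1)^2*(x + 6)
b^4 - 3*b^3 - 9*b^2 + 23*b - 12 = (b - 4)*(b - 1)^2*(b + 3)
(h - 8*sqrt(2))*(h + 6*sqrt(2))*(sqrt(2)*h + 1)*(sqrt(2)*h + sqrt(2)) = 2*h^4 - 3*sqrt(2)*h^3 + 2*h^3 - 196*h^2 - 3*sqrt(2)*h^2 - 196*h - 96*sqrt(2)*h - 96*sqrt(2)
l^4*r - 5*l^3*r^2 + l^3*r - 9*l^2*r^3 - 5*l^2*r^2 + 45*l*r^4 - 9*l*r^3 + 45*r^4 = (l - 5*r)*(l - 3*r)*(l + 3*r)*(l*r + r)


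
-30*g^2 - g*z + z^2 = (-6*g + z)*(5*g + z)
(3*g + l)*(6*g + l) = 18*g^2 + 9*g*l + l^2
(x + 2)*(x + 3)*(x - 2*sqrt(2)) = x^3 - 2*sqrt(2)*x^2 + 5*x^2 - 10*sqrt(2)*x + 6*x - 12*sqrt(2)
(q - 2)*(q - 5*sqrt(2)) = q^2 - 5*sqrt(2)*q - 2*q + 10*sqrt(2)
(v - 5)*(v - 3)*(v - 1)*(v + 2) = v^4 - 7*v^3 + 5*v^2 + 31*v - 30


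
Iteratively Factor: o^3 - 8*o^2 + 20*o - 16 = (o - 2)*(o^2 - 6*o + 8) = (o - 2)^2*(o - 4)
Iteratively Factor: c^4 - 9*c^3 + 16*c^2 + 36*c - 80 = (c - 5)*(c^3 - 4*c^2 - 4*c + 16) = (c - 5)*(c + 2)*(c^2 - 6*c + 8) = (c - 5)*(c - 2)*(c + 2)*(c - 4)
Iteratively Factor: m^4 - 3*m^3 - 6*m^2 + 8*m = (m)*(m^3 - 3*m^2 - 6*m + 8) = m*(m + 2)*(m^2 - 5*m + 4) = m*(m - 1)*(m + 2)*(m - 4)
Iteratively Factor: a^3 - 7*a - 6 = (a + 1)*(a^2 - a - 6) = (a + 1)*(a + 2)*(a - 3)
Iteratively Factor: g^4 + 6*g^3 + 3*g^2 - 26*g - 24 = (g + 1)*(g^3 + 5*g^2 - 2*g - 24) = (g - 2)*(g + 1)*(g^2 + 7*g + 12) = (g - 2)*(g + 1)*(g + 3)*(g + 4)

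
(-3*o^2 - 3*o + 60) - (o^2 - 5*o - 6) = -4*o^2 + 2*o + 66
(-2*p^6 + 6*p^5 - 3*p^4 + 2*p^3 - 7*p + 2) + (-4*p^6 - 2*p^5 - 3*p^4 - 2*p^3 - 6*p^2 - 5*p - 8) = -6*p^6 + 4*p^5 - 6*p^4 - 6*p^2 - 12*p - 6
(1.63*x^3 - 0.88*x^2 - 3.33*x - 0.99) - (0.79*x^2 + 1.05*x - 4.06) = 1.63*x^3 - 1.67*x^2 - 4.38*x + 3.07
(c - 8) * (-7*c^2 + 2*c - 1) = -7*c^3 + 58*c^2 - 17*c + 8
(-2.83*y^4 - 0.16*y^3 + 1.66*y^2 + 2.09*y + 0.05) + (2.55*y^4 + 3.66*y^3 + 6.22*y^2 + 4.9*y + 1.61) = -0.28*y^4 + 3.5*y^3 + 7.88*y^2 + 6.99*y + 1.66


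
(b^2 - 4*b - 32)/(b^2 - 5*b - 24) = (b + 4)/(b + 3)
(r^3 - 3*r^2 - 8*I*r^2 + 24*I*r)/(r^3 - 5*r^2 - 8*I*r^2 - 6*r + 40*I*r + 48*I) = r*(r - 3)/(r^2 - 5*r - 6)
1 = 1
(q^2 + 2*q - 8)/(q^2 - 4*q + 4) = (q + 4)/(q - 2)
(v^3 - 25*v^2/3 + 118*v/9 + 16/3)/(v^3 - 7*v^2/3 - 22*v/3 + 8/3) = (9*v^3 - 75*v^2 + 118*v + 48)/(3*(3*v^3 - 7*v^2 - 22*v + 8))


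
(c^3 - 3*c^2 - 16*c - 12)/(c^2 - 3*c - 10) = (c^2 - 5*c - 6)/(c - 5)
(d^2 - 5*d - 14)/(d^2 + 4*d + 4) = (d - 7)/(d + 2)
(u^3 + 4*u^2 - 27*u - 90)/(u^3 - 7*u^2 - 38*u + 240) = (u + 3)/(u - 8)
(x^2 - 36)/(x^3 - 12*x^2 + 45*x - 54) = (x + 6)/(x^2 - 6*x + 9)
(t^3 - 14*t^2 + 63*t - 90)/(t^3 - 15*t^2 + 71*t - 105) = (t - 6)/(t - 7)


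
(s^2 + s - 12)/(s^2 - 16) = (s - 3)/(s - 4)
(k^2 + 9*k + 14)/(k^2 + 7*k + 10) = (k + 7)/(k + 5)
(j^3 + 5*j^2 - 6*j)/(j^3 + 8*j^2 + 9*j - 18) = j/(j + 3)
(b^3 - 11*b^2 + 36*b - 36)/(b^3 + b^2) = (b^3 - 11*b^2 + 36*b - 36)/(b^2*(b + 1))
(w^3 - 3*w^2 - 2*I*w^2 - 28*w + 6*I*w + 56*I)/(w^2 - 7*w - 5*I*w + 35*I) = (w^2 + 2*w*(2 - I) - 8*I)/(w - 5*I)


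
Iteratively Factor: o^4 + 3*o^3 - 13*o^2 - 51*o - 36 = (o + 3)*(o^3 - 13*o - 12) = (o - 4)*(o + 3)*(o^2 + 4*o + 3) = (o - 4)*(o + 1)*(o + 3)*(o + 3)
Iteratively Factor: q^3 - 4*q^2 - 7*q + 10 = (q + 2)*(q^2 - 6*q + 5) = (q - 5)*(q + 2)*(q - 1)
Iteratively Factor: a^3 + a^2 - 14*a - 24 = (a + 3)*(a^2 - 2*a - 8) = (a + 2)*(a + 3)*(a - 4)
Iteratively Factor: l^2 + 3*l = (l)*(l + 3)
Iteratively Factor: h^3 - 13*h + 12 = (h - 3)*(h^2 + 3*h - 4) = (h - 3)*(h - 1)*(h + 4)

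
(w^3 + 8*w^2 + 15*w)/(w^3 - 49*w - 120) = w/(w - 8)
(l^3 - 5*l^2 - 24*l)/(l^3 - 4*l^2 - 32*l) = (l + 3)/(l + 4)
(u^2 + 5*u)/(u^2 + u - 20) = u/(u - 4)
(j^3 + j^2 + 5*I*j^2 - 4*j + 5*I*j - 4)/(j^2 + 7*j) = (j^3 + j^2*(1 + 5*I) + j*(-4 + 5*I) - 4)/(j*(j + 7))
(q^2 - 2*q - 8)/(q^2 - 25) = (q^2 - 2*q - 8)/(q^2 - 25)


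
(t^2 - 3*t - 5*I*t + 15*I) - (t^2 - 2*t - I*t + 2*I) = -t - 4*I*t + 13*I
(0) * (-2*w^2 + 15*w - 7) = 0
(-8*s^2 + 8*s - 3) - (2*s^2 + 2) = -10*s^2 + 8*s - 5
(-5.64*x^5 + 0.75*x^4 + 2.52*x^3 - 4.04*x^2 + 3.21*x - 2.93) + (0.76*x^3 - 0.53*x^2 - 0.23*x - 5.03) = -5.64*x^5 + 0.75*x^4 + 3.28*x^3 - 4.57*x^2 + 2.98*x - 7.96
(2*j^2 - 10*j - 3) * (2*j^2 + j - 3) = 4*j^4 - 18*j^3 - 22*j^2 + 27*j + 9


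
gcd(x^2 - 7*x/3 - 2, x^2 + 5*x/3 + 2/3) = x + 2/3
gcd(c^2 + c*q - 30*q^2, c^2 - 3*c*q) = 1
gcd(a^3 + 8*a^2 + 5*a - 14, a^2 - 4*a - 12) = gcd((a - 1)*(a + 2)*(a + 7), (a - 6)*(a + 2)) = a + 2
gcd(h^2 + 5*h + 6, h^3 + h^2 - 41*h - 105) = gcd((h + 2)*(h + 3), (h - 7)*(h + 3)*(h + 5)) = h + 3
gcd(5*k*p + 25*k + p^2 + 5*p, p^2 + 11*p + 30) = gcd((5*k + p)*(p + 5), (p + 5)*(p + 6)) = p + 5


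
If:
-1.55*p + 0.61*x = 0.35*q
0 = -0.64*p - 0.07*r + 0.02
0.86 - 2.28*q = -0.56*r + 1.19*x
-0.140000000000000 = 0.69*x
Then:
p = -0.42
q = 1.49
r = 4.08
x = -0.20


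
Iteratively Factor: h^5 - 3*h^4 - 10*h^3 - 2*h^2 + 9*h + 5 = (h - 1)*(h^4 - 2*h^3 - 12*h^2 - 14*h - 5) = (h - 1)*(h + 1)*(h^3 - 3*h^2 - 9*h - 5) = (h - 5)*(h - 1)*(h + 1)*(h^2 + 2*h + 1) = (h - 5)*(h - 1)*(h + 1)^2*(h + 1)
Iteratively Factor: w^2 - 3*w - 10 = (w - 5)*(w + 2)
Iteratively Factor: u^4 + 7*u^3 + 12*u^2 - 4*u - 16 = (u - 1)*(u^3 + 8*u^2 + 20*u + 16) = (u - 1)*(u + 4)*(u^2 + 4*u + 4) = (u - 1)*(u + 2)*(u + 4)*(u + 2)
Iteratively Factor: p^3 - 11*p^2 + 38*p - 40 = (p - 2)*(p^2 - 9*p + 20) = (p - 4)*(p - 2)*(p - 5)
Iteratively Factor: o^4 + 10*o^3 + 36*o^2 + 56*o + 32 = (o + 2)*(o^3 + 8*o^2 + 20*o + 16) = (o + 2)^2*(o^2 + 6*o + 8) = (o + 2)^2*(o + 4)*(o + 2)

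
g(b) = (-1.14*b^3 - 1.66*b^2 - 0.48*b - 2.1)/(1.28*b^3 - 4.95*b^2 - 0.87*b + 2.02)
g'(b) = (-3.84*b^2 + 9.9*b + 0.87)*(-1.14*b^3 - 1.66*b^2 - 0.48*b - 2.1)/(1.28*b^3 - 4.95*b^2 - 0.87*b + 2.02)^2 + (-3.42*b^2 - 3.32*b - 0.48)/(1.28*b^3 - 4.95*b^2 - 0.87*b + 2.02) = (-8.88178419700125e-16*b^5 + 7.7678*b^4 + 3.2124*b^3 + 0.2238*b^2 - 27.4964*b - 2.7966)/(1.6384*b^6 - 12.672*b^5 + 22.2753*b^4 + 13.7842*b^3 - 19.2411*b^2 - 3.5148*b + 4.0804)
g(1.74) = 1.81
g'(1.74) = 0.64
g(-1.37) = 0.17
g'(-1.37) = 0.62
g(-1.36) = 0.18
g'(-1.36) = 0.64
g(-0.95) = 0.80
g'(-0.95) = 3.67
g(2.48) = 2.79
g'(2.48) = 2.23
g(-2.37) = -0.12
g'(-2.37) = 0.16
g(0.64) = 14.80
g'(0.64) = -346.92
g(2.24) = 2.34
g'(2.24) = 1.56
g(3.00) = 4.66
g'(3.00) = 5.65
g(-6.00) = -0.42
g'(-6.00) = 0.05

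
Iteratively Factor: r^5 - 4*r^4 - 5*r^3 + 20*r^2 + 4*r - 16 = (r + 2)*(r^4 - 6*r^3 + 7*r^2 + 6*r - 8) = (r - 4)*(r + 2)*(r^3 - 2*r^2 - r + 2) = (r - 4)*(r - 1)*(r + 2)*(r^2 - r - 2) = (r - 4)*(r - 2)*(r - 1)*(r + 2)*(r + 1)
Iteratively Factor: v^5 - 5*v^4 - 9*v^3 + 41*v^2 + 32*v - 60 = (v + 2)*(v^4 - 7*v^3 + 5*v^2 + 31*v - 30) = (v - 5)*(v + 2)*(v^3 - 2*v^2 - 5*v + 6) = (v - 5)*(v - 3)*(v + 2)*(v^2 + v - 2) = (v - 5)*(v - 3)*(v + 2)^2*(v - 1)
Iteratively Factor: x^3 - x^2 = (x)*(x^2 - x) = x^2*(x - 1)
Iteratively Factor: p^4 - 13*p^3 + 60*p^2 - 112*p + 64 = (p - 4)*(p^3 - 9*p^2 + 24*p - 16) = (p - 4)*(p - 1)*(p^2 - 8*p + 16) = (p - 4)^2*(p - 1)*(p - 4)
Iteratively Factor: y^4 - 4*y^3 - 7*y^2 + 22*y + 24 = (y + 1)*(y^3 - 5*y^2 - 2*y + 24) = (y - 4)*(y + 1)*(y^2 - y - 6) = (y - 4)*(y - 3)*(y + 1)*(y + 2)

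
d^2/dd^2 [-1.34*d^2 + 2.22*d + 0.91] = -2.68000000000000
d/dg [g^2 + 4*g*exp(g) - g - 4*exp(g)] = 4*g*exp(g) + 2*g - 1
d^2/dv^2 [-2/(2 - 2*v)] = 2/(v - 1)^3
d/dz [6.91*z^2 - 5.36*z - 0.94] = 13.82*z - 5.36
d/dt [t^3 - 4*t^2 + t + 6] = 3*t^2 - 8*t + 1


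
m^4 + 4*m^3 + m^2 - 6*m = m*(m - 1)*(m + 2)*(m + 3)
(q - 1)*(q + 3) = q^2 + 2*q - 3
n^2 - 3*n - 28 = (n - 7)*(n + 4)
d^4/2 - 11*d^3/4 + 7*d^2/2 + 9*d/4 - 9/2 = (d/2 + 1/2)*(d - 3)*(d - 2)*(d - 3/2)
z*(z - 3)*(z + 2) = z^3 - z^2 - 6*z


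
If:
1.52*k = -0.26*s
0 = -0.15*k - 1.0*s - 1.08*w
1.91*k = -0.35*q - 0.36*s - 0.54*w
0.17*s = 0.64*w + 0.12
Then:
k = -0.03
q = 0.21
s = 0.16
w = -0.14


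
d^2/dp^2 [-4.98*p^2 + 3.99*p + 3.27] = -9.96000000000000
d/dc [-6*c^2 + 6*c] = 6 - 12*c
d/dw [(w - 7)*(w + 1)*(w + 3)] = 3*w^2 - 6*w - 25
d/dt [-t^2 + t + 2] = 1 - 2*t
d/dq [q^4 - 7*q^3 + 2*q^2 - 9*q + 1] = 4*q^3 - 21*q^2 + 4*q - 9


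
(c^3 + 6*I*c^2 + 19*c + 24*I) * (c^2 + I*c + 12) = c^5 + 7*I*c^4 + 25*c^3 + 115*I*c^2 + 204*c + 288*I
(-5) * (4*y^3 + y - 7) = -20*y^3 - 5*y + 35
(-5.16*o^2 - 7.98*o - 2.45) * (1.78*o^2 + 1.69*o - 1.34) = -9.1848*o^4 - 22.9248*o^3 - 10.9328*o^2 + 6.5527*o + 3.283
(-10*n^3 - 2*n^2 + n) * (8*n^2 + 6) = -80*n^5 - 16*n^4 - 52*n^3 - 12*n^2 + 6*n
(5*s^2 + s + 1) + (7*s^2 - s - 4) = 12*s^2 - 3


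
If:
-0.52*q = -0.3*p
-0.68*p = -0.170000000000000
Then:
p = 0.25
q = 0.14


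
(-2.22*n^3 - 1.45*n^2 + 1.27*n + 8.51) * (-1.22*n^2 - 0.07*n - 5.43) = 2.7084*n^5 + 1.9244*n^4 + 10.6067*n^3 - 2.5976*n^2 - 7.4918*n - 46.2093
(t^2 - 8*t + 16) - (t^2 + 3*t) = 16 - 11*t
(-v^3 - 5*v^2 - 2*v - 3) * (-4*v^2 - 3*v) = 4*v^5 + 23*v^4 + 23*v^3 + 18*v^2 + 9*v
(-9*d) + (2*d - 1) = -7*d - 1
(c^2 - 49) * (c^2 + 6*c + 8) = c^4 + 6*c^3 - 41*c^2 - 294*c - 392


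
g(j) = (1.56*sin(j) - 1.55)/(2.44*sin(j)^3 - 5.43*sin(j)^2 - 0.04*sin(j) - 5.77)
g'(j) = (1.56*sin(j) - 1.55)*(-7.32*sin(j)^2*cos(j) + 10.86*sin(j)*cos(j) + 0.04*cos(j))/(2.44*sin(j)^3 - 5.43*sin(j)^2 - 0.04*sin(j) - 5.77)^2 + 1.56*cos(j)/(2.44*sin(j)^3 - 5.43*sin(j)^2 - 0.04*sin(j) - 5.77)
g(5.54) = 0.29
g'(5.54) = 0.13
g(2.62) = 0.11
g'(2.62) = 0.25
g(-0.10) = 0.29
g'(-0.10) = -0.21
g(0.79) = 0.06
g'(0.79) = -0.16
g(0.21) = 0.20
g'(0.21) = -0.32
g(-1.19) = 0.24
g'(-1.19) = 0.07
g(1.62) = -0.00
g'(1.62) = 0.01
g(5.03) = 0.24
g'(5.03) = 0.06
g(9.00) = 0.14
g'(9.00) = 0.28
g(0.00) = 0.27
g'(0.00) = -0.27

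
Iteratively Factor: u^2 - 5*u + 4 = (u - 4)*(u - 1)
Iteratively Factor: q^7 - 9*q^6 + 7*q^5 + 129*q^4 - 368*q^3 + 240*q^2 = (q)*(q^6 - 9*q^5 + 7*q^4 + 129*q^3 - 368*q^2 + 240*q) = q*(q - 4)*(q^5 - 5*q^4 - 13*q^3 + 77*q^2 - 60*q) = q*(q - 4)*(q - 3)*(q^4 - 2*q^3 - 19*q^2 + 20*q) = q^2*(q - 4)*(q - 3)*(q^3 - 2*q^2 - 19*q + 20) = q^2*(q - 4)*(q - 3)*(q - 1)*(q^2 - q - 20) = q^2*(q - 5)*(q - 4)*(q - 3)*(q - 1)*(q + 4)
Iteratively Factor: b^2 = (b)*(b)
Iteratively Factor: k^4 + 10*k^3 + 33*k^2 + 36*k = (k + 3)*(k^3 + 7*k^2 + 12*k) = k*(k + 3)*(k^2 + 7*k + 12) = k*(k + 3)*(k + 4)*(k + 3)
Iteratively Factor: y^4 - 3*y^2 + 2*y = (y + 2)*(y^3 - 2*y^2 + y) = (y - 1)*(y + 2)*(y^2 - y) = y*(y - 1)*(y + 2)*(y - 1)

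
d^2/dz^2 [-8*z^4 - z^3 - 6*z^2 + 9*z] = -96*z^2 - 6*z - 12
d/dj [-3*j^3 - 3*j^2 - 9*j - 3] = -9*j^2 - 6*j - 9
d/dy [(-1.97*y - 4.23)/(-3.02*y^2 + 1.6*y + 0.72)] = (-5.9494*y^2 - 25.5492*y + 5.3496)/(9.1204*y^4 - 9.664*y^3 - 1.7888*y^2 + 2.304*y + 0.5184)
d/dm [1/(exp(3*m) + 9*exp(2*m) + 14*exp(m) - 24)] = (-3*exp(2*m) - 18*exp(m) - 14)*exp(m)/(exp(3*m) + 9*exp(2*m) + 14*exp(m) - 24)^2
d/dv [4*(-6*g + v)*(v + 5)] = -24*g + 8*v + 20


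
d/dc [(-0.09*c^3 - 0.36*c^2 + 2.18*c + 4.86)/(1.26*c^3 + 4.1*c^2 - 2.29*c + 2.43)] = (0.0846*c^4 - 5.0814*c^3 - 27.1405*c^2 - 41.6016*c + 16.4268)/(1.5876*c^6 + 10.332*c^5 + 11.0392*c^4 - 12.6544*c^3 + 25.1701*c^2 - 11.1294*c + 5.9049)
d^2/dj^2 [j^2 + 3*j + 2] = 2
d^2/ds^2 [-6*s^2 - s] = -12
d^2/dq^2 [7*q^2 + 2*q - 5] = 14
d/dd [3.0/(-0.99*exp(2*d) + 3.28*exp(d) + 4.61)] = (5.94*exp(d) - 9.84)*exp(d)/(-0.99*exp(2*d) + 3.28*exp(d) + 4.61)^2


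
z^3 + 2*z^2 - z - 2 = (z - 1)*(z + 1)*(z + 2)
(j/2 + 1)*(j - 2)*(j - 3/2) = j^3/2 - 3*j^2/4 - 2*j + 3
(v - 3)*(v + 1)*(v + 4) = v^3 + 2*v^2 - 11*v - 12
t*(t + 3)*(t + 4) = t^3 + 7*t^2 + 12*t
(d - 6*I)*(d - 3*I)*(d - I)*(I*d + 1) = I*d^4 + 11*d^3 - 37*I*d^2 - 45*d + 18*I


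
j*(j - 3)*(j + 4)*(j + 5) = j^4 + 6*j^3 - 7*j^2 - 60*j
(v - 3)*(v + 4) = v^2 + v - 12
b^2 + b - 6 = (b - 2)*(b + 3)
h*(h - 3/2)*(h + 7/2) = h^3 + 2*h^2 - 21*h/4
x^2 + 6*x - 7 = (x - 1)*(x + 7)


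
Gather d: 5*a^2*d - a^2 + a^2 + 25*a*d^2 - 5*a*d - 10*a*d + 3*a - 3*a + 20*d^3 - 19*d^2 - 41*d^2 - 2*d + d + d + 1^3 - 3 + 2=20*d^3 + d^2*(25*a - 60) + d*(5*a^2 - 15*a)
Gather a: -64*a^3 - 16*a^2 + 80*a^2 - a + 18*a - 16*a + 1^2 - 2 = -64*a^3 + 64*a^2 + a - 1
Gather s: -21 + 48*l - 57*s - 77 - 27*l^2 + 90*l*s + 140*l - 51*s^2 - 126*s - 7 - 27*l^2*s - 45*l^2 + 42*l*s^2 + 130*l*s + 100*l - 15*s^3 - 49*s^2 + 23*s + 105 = -72*l^2 + 288*l - 15*s^3 + s^2*(42*l - 100) + s*(-27*l^2 + 220*l - 160)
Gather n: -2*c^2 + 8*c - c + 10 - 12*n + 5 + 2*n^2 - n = -2*c^2 + 7*c + 2*n^2 - 13*n + 15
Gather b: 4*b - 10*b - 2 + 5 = 3 - 6*b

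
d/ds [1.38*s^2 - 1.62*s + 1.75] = 2.76*s - 1.62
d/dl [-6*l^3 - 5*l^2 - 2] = 2*l*(-9*l - 5)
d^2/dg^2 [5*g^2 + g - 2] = 10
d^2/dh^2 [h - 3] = 0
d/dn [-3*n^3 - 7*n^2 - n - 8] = -9*n^2 - 14*n - 1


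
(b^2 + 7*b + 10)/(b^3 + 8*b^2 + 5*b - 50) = (b + 2)/(b^2 + 3*b - 10)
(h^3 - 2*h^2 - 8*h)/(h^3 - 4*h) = (h - 4)/(h - 2)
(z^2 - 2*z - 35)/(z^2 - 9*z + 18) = (z^2 - 2*z - 35)/(z^2 - 9*z + 18)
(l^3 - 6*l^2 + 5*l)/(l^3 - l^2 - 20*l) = (l - 1)/(l + 4)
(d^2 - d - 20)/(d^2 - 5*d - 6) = (-d^2 + d + 20)/(-d^2 + 5*d + 6)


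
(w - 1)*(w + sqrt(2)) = w^2 - w + sqrt(2)*w - sqrt(2)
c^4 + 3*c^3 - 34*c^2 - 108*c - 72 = (c - 6)*(c + 1)*(c + 2)*(c + 6)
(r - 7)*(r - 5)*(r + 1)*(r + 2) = r^4 - 9*r^3 + r^2 + 81*r + 70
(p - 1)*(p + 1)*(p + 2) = p^3 + 2*p^2 - p - 2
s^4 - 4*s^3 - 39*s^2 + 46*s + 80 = (s - 8)*(s - 2)*(s + 1)*(s + 5)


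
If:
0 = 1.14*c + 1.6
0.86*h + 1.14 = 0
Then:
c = -1.40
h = -1.33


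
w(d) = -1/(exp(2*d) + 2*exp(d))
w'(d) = -(-2*exp(2*d) - 2*exp(d))/(exp(2*d) + 2*exp(d))^2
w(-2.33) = -4.90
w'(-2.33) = 5.13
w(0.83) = -0.10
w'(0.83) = 0.16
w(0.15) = -0.27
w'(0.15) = 0.37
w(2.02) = -0.01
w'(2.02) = 0.02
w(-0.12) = -0.39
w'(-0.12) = 0.51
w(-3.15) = -11.42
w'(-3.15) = 11.66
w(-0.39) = -0.55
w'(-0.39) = 0.69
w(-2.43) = -5.44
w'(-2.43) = 5.67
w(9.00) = 0.00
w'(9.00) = 0.00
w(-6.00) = -201.46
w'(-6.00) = 201.71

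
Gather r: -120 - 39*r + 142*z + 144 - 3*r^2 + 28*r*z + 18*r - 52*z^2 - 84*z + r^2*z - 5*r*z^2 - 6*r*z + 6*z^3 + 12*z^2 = r^2*(z - 3) + r*(-5*z^2 + 22*z - 21) + 6*z^3 - 40*z^2 + 58*z + 24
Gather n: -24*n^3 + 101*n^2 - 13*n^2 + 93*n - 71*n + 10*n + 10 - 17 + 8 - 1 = -24*n^3 + 88*n^2 + 32*n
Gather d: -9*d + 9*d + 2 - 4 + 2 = 0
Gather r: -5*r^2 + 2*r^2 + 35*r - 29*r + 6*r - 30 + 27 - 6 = -3*r^2 + 12*r - 9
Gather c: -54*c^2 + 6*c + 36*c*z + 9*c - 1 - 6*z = -54*c^2 + c*(36*z + 15) - 6*z - 1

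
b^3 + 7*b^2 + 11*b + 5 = (b + 1)^2*(b + 5)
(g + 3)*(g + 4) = g^2 + 7*g + 12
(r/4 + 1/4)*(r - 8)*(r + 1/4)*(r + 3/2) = r^4/4 - 21*r^3/16 - 159*r^2/32 - 133*r/32 - 3/4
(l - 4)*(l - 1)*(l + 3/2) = l^3 - 7*l^2/2 - 7*l/2 + 6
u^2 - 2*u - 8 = (u - 4)*(u + 2)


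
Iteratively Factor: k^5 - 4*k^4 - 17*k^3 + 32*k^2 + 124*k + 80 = (k + 2)*(k^4 - 6*k^3 - 5*k^2 + 42*k + 40) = (k - 5)*(k + 2)*(k^3 - k^2 - 10*k - 8) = (k - 5)*(k + 2)^2*(k^2 - 3*k - 4) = (k - 5)*(k + 1)*(k + 2)^2*(k - 4)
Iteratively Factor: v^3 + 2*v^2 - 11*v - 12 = (v + 1)*(v^2 + v - 12) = (v + 1)*(v + 4)*(v - 3)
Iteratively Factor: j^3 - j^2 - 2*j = (j + 1)*(j^2 - 2*j) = j*(j + 1)*(j - 2)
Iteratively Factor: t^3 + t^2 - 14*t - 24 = (t + 3)*(t^2 - 2*t - 8) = (t + 2)*(t + 3)*(t - 4)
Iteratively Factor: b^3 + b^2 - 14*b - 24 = (b - 4)*(b^2 + 5*b + 6) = (b - 4)*(b + 3)*(b + 2)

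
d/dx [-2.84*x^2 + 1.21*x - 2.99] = 1.21 - 5.68*x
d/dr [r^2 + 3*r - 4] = 2*r + 3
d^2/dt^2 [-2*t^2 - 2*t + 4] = -4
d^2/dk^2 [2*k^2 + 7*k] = 4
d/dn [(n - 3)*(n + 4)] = 2*n + 1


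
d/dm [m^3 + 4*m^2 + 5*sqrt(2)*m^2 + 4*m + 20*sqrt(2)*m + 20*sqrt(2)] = 3*m^2 + 8*m + 10*sqrt(2)*m + 4 + 20*sqrt(2)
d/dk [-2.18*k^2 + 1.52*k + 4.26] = 1.52 - 4.36*k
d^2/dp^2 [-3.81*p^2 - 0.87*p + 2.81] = -7.62000000000000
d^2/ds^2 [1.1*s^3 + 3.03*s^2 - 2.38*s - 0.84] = 6.6*s + 6.06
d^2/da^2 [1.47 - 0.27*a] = 0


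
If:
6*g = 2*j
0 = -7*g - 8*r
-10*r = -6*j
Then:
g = 0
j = 0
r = 0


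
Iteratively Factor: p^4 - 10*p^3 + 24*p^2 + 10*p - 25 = (p - 5)*(p^3 - 5*p^2 - p + 5) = (p - 5)*(p - 1)*(p^2 - 4*p - 5) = (p - 5)*(p - 1)*(p + 1)*(p - 5)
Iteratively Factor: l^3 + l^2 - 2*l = (l)*(l^2 + l - 2) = l*(l + 2)*(l - 1)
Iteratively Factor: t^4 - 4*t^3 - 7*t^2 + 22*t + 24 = (t + 2)*(t^3 - 6*t^2 + 5*t + 12) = (t + 1)*(t + 2)*(t^2 - 7*t + 12) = (t - 4)*(t + 1)*(t + 2)*(t - 3)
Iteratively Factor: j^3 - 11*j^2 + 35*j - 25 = (j - 5)*(j^2 - 6*j + 5) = (j - 5)^2*(j - 1)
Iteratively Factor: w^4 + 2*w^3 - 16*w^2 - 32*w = (w - 4)*(w^3 + 6*w^2 + 8*w) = w*(w - 4)*(w^2 + 6*w + 8) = w*(w - 4)*(w + 2)*(w + 4)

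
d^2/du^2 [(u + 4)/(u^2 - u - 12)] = 2*(3*(-u - 1)*(-u^2 + u + 12) - (u + 4)*(2*u - 1)^2)/(-u^2 + u + 12)^3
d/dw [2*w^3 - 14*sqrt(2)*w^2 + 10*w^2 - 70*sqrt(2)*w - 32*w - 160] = 6*w^2 - 28*sqrt(2)*w + 20*w - 70*sqrt(2) - 32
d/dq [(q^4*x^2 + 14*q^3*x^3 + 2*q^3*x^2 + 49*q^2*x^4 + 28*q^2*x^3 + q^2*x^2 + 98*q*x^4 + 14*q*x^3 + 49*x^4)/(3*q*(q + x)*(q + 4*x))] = x^2*(q^6 + 10*q^5*x + 33*q^4*x^2 - 18*q^4*x - q^4 + 112*q^3*x^3 - 180*q^3*x^2 - 28*q^3*x + 196*q^2*x^4 - 378*q^2*x^3 - 213*q^2*x^2 - 490*q*x^3 - 196*x^4)/(3*q^2*(q^4 + 10*q^3*x + 33*q^2*x^2 + 40*q*x^3 + 16*x^4))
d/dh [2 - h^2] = -2*h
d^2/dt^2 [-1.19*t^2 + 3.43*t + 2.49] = -2.38000000000000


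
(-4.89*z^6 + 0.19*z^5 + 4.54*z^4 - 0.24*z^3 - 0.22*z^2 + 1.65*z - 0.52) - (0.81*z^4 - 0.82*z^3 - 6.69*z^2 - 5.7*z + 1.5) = -4.89*z^6 + 0.19*z^5 + 3.73*z^4 + 0.58*z^3 + 6.47*z^2 + 7.35*z - 2.02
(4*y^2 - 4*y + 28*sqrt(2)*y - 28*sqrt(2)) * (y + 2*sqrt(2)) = 4*y^3 - 4*y^2 + 36*sqrt(2)*y^2 - 36*sqrt(2)*y + 112*y - 112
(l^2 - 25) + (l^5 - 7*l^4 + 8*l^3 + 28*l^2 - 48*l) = l^5 - 7*l^4 + 8*l^3 + 29*l^2 - 48*l - 25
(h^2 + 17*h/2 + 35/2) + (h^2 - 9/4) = 2*h^2 + 17*h/2 + 61/4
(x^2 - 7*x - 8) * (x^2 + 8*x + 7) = x^4 + x^3 - 57*x^2 - 113*x - 56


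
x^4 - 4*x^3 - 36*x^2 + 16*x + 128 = (x - 8)*(x - 2)*(x + 2)*(x + 4)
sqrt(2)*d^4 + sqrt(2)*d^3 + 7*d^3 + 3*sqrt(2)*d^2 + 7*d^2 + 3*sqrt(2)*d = d*(d + 1)*(d + 3*sqrt(2))*(sqrt(2)*d + 1)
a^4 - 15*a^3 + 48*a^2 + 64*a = a*(a - 8)^2*(a + 1)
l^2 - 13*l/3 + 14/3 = (l - 7/3)*(l - 2)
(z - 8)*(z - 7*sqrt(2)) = z^2 - 7*sqrt(2)*z - 8*z + 56*sqrt(2)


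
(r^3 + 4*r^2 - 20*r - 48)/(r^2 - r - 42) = (r^2 - 2*r - 8)/(r - 7)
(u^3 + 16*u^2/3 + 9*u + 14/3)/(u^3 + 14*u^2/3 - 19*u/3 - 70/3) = (3*u^2 + 10*u + 7)/(3*u^2 + 8*u - 35)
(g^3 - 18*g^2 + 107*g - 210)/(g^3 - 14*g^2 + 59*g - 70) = (g - 6)/(g - 2)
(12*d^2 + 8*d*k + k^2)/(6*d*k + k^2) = (2*d + k)/k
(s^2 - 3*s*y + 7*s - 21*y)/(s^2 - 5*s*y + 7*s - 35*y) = (-s + 3*y)/(-s + 5*y)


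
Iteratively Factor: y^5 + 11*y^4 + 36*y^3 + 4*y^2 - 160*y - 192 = (y + 2)*(y^4 + 9*y^3 + 18*y^2 - 32*y - 96) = (y - 2)*(y + 2)*(y^3 + 11*y^2 + 40*y + 48) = (y - 2)*(y + 2)*(y + 4)*(y^2 + 7*y + 12) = (y - 2)*(y + 2)*(y + 3)*(y + 4)*(y + 4)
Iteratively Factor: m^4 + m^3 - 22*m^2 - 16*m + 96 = (m - 4)*(m^3 + 5*m^2 - 2*m - 24) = (m - 4)*(m - 2)*(m^2 + 7*m + 12) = (m - 4)*(m - 2)*(m + 4)*(m + 3)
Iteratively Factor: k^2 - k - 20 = (k + 4)*(k - 5)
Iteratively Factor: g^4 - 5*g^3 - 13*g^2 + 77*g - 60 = (g - 3)*(g^3 - 2*g^2 - 19*g + 20) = (g - 3)*(g + 4)*(g^2 - 6*g + 5) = (g - 5)*(g - 3)*(g + 4)*(g - 1)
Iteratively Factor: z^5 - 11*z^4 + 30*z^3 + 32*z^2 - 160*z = (z - 4)*(z^4 - 7*z^3 + 2*z^2 + 40*z) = (z - 4)^2*(z^3 - 3*z^2 - 10*z) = z*(z - 4)^2*(z^2 - 3*z - 10) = z*(z - 4)^2*(z + 2)*(z - 5)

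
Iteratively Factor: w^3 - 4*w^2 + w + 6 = (w - 3)*(w^2 - w - 2) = (w - 3)*(w - 2)*(w + 1)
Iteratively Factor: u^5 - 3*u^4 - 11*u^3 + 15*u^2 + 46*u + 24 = (u + 1)*(u^4 - 4*u^3 - 7*u^2 + 22*u + 24) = (u + 1)*(u + 2)*(u^3 - 6*u^2 + 5*u + 12) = (u - 3)*(u + 1)*(u + 2)*(u^2 - 3*u - 4) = (u - 4)*(u - 3)*(u + 1)*(u + 2)*(u + 1)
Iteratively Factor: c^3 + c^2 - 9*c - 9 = (c - 3)*(c^2 + 4*c + 3) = (c - 3)*(c + 3)*(c + 1)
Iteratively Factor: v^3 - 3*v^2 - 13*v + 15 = (v + 3)*(v^2 - 6*v + 5) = (v - 1)*(v + 3)*(v - 5)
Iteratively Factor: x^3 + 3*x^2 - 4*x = (x)*(x^2 + 3*x - 4) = x*(x + 4)*(x - 1)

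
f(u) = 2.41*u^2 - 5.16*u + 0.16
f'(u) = 4.82*u - 5.16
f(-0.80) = 5.83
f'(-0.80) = -9.02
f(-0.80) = 5.83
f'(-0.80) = -9.02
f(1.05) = -2.60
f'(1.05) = -0.10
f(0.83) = -2.46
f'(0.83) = -1.16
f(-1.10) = 8.75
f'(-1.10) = -10.46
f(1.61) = -1.90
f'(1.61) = 2.60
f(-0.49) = 3.27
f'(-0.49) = -7.52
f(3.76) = 14.83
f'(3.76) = 12.96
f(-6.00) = 117.88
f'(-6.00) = -34.08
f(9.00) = 148.93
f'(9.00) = 38.22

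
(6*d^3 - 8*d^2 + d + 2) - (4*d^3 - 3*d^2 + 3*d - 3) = 2*d^3 - 5*d^2 - 2*d + 5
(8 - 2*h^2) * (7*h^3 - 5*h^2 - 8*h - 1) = -14*h^5 + 10*h^4 + 72*h^3 - 38*h^2 - 64*h - 8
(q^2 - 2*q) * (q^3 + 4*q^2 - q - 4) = q^5 + 2*q^4 - 9*q^3 - 2*q^2 + 8*q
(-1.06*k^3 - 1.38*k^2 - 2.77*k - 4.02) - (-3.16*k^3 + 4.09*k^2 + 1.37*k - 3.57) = 2.1*k^3 - 5.47*k^2 - 4.14*k - 0.45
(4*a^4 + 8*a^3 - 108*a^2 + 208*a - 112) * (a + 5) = 4*a^5 + 28*a^4 - 68*a^3 - 332*a^2 + 928*a - 560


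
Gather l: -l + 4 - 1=3 - l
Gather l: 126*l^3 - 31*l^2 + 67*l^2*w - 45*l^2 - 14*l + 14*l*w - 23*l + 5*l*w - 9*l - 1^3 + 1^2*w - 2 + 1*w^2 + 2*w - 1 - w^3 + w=126*l^3 + l^2*(67*w - 76) + l*(19*w - 46) - w^3 + w^2 + 4*w - 4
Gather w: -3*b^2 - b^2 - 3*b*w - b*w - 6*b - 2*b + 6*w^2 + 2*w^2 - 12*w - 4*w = -4*b^2 - 8*b + 8*w^2 + w*(-4*b - 16)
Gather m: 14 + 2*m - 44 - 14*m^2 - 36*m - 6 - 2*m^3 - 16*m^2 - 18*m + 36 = -2*m^3 - 30*m^2 - 52*m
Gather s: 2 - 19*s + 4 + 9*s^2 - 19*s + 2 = 9*s^2 - 38*s + 8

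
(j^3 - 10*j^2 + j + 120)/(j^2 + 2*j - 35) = (j^2 - 5*j - 24)/(j + 7)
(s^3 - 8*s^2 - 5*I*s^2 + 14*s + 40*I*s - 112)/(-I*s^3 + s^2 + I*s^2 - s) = (I*s^3 + s^2*(5 - 8*I) + 2*s*(-20 + 7*I) - 112*I)/(s*(s^2 + s*(-1 + I) - I))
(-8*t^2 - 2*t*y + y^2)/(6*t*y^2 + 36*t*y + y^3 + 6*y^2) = (-8*t^2 - 2*t*y + y^2)/(y*(6*t*y + 36*t + y^2 + 6*y))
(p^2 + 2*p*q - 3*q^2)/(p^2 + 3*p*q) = (p - q)/p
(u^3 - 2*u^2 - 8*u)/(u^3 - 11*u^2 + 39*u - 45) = u*(u^2 - 2*u - 8)/(u^3 - 11*u^2 + 39*u - 45)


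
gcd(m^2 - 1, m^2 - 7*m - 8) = m + 1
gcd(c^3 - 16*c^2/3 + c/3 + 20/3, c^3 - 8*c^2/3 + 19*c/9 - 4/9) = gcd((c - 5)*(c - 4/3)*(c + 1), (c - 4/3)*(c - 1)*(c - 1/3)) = c - 4/3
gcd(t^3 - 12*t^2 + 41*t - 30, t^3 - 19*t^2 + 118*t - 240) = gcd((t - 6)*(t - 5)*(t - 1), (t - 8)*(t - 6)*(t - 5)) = t^2 - 11*t + 30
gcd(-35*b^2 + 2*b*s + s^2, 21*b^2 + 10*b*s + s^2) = 7*b + s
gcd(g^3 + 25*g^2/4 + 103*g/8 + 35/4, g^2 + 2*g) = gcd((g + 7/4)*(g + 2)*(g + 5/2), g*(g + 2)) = g + 2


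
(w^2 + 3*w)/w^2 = (w + 3)/w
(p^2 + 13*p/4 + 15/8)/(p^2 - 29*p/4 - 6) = (p + 5/2)/(p - 8)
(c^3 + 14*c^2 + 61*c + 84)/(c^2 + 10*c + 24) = (c^2 + 10*c + 21)/(c + 6)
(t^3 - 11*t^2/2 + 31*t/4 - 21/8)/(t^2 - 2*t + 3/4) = t - 7/2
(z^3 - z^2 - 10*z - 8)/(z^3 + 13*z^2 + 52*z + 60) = (z^2 - 3*z - 4)/(z^2 + 11*z + 30)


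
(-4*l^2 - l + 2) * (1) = -4*l^2 - l + 2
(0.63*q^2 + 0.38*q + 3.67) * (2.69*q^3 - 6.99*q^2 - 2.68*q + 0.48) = 1.6947*q^5 - 3.3815*q^4 + 5.5277*q^3 - 26.3693*q^2 - 9.6532*q + 1.7616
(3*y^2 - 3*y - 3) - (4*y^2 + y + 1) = -y^2 - 4*y - 4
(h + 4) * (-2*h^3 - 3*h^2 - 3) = -2*h^4 - 11*h^3 - 12*h^2 - 3*h - 12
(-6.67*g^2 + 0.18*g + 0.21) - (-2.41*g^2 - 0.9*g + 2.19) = -4.26*g^2 + 1.08*g - 1.98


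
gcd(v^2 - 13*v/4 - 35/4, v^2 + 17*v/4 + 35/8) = v + 7/4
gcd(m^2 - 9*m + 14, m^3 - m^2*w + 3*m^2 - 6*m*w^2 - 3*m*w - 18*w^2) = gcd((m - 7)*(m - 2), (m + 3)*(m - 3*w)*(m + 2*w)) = 1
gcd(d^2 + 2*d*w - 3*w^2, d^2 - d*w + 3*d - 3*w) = -d + w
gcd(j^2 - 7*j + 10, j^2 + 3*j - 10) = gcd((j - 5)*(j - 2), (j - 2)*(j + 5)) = j - 2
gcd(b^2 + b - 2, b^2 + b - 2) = b^2 + b - 2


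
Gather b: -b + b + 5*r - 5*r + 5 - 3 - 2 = 0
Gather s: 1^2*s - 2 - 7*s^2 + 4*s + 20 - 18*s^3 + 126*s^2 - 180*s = -18*s^3 + 119*s^2 - 175*s + 18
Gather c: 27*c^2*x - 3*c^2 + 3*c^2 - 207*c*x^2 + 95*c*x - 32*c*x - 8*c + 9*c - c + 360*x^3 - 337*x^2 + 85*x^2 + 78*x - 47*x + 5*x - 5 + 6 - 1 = 27*c^2*x + c*(-207*x^2 + 63*x) + 360*x^3 - 252*x^2 + 36*x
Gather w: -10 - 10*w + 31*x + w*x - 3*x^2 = w*(x - 10) - 3*x^2 + 31*x - 10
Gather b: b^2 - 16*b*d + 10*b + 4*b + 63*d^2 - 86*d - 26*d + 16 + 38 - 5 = b^2 + b*(14 - 16*d) + 63*d^2 - 112*d + 49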